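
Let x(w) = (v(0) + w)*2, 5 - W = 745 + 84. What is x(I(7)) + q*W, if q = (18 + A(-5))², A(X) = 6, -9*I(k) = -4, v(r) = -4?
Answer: -4271680/9 ≈ -4.7463e+5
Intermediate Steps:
I(k) = 4/9 (I(k) = -⅑*(-4) = 4/9)
W = -824 (W = 5 - (745 + 84) = 5 - 1*829 = 5 - 829 = -824)
q = 576 (q = (18 + 6)² = 24² = 576)
x(w) = -8 + 2*w (x(w) = (-4 + w)*2 = -8 + 2*w)
x(I(7)) + q*W = (-8 + 2*(4/9)) + 576*(-824) = (-8 + 8/9) - 474624 = -64/9 - 474624 = -4271680/9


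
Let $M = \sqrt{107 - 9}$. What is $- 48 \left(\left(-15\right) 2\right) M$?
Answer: $10080 \sqrt{2} \approx 14255.0$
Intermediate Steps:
$M = 7 \sqrt{2}$ ($M = \sqrt{98} = 7 \sqrt{2} \approx 9.8995$)
$- 48 \left(\left(-15\right) 2\right) M = - 48 \left(\left(-15\right) 2\right) 7 \sqrt{2} = \left(-48\right) \left(-30\right) 7 \sqrt{2} = 1440 \cdot 7 \sqrt{2} = 10080 \sqrt{2}$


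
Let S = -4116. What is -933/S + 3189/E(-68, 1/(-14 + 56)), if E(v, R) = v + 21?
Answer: -4360691/64484 ≈ -67.624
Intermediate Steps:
E(v, R) = 21 + v
-933/S + 3189/E(-68, 1/(-14 + 56)) = -933/(-4116) + 3189/(21 - 68) = -933*(-1/4116) + 3189/(-47) = 311/1372 + 3189*(-1/47) = 311/1372 - 3189/47 = -4360691/64484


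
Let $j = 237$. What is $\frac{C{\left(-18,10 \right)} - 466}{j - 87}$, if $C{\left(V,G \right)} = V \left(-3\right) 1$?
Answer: $- \frac{206}{75} \approx -2.7467$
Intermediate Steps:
$C{\left(V,G \right)} = - 3 V$ ($C{\left(V,G \right)} = - 3 V 1 = - 3 V$)
$\frac{C{\left(-18,10 \right)} - 466}{j - 87} = \frac{\left(-3\right) \left(-18\right) - 466}{237 - 87} = \frac{54 - 466}{150} = \left(-412\right) \frac{1}{150} = - \frac{206}{75}$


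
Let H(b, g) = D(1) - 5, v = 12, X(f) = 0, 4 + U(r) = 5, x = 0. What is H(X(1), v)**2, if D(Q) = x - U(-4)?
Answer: 36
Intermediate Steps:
U(r) = 1 (U(r) = -4 + 5 = 1)
D(Q) = -1 (D(Q) = 0 - 1*1 = 0 - 1 = -1)
H(b, g) = -6 (H(b, g) = -1 - 5 = -6)
H(X(1), v)**2 = (-6)**2 = 36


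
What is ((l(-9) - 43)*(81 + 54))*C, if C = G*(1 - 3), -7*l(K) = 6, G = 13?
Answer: 1077570/7 ≈ 1.5394e+5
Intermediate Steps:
l(K) = -6/7 (l(K) = -1/7*6 = -6/7)
C = -26 (C = 13*(1 - 3) = 13*(-2) = -26)
((l(-9) - 43)*(81 + 54))*C = ((-6/7 - 43)*(81 + 54))*(-26) = -307/7*135*(-26) = -41445/7*(-26) = 1077570/7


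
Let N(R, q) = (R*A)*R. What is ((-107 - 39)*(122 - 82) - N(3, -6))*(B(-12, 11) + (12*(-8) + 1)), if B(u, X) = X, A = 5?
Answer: 494340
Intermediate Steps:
N(R, q) = 5*R² (N(R, q) = (R*5)*R = (5*R)*R = 5*R²)
((-107 - 39)*(122 - 82) - N(3, -6))*(B(-12, 11) + (12*(-8) + 1)) = ((-107 - 39)*(122 - 82) - 5*3²)*(11 + (12*(-8) + 1)) = (-146*40 - 5*9)*(11 + (-96 + 1)) = (-5840 - 1*45)*(11 - 95) = (-5840 - 45)*(-84) = -5885*(-84) = 494340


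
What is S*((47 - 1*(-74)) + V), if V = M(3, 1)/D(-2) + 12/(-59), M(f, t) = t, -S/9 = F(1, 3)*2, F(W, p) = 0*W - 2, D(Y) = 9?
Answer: 256808/59 ≈ 4352.7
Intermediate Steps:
F(W, p) = -2 (F(W, p) = 0 - 2 = -2)
S = 36 (S = -(-18)*2 = -9*(-4) = 36)
V = -49/531 (V = 1/9 + 12/(-59) = 1*(⅑) + 12*(-1/59) = ⅑ - 12/59 = -49/531 ≈ -0.092279)
S*((47 - 1*(-74)) + V) = 36*((47 - 1*(-74)) - 49/531) = 36*((47 + 74) - 49/531) = 36*(121 - 49/531) = 36*(64202/531) = 256808/59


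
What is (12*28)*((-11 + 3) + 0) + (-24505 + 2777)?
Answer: -24416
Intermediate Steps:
(12*28)*((-11 + 3) + 0) + (-24505 + 2777) = 336*(-8 + 0) - 21728 = 336*(-8) - 21728 = -2688 - 21728 = -24416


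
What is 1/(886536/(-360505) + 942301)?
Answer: 360505/339703335469 ≈ 1.0612e-6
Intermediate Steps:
1/(886536/(-360505) + 942301) = 1/(886536*(-1/360505) + 942301) = 1/(-886536/360505 + 942301) = 1/(339703335469/360505) = 360505/339703335469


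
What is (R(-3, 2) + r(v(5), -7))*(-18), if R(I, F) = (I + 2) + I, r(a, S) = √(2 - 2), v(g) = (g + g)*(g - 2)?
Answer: 72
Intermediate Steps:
v(g) = 2*g*(-2 + g) (v(g) = (2*g)*(-2 + g) = 2*g*(-2 + g))
r(a, S) = 0 (r(a, S) = √0 = 0)
R(I, F) = 2 + 2*I (R(I, F) = (2 + I) + I = 2 + 2*I)
(R(-3, 2) + r(v(5), -7))*(-18) = ((2 + 2*(-3)) + 0)*(-18) = ((2 - 6) + 0)*(-18) = (-4 + 0)*(-18) = -4*(-18) = 72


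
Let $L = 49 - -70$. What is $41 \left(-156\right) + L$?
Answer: $-6277$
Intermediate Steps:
$L = 119$ ($L = 49 + 70 = 119$)
$41 \left(-156\right) + L = 41 \left(-156\right) + 119 = -6396 + 119 = -6277$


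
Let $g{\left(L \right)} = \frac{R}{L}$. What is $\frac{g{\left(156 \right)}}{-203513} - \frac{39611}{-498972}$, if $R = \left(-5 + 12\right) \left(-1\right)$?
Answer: $\frac{52398942913}{660057376134} \approx 0.079385$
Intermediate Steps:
$R = -7$ ($R = 7 \left(-1\right) = -7$)
$g{\left(L \right)} = - \frac{7}{L}$
$\frac{g{\left(156 \right)}}{-203513} - \frac{39611}{-498972} = \frac{\left(-7\right) \frac{1}{156}}{-203513} - \frac{39611}{-498972} = \left(-7\right) \frac{1}{156} \left(- \frac{1}{203513}\right) - - \frac{39611}{498972} = \left(- \frac{7}{156}\right) \left(- \frac{1}{203513}\right) + \frac{39611}{498972} = \frac{7}{31748028} + \frac{39611}{498972} = \frac{52398942913}{660057376134}$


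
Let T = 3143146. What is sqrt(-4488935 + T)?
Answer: I*sqrt(1345789) ≈ 1160.1*I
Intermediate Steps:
sqrt(-4488935 + T) = sqrt(-4488935 + 3143146) = sqrt(-1345789) = I*sqrt(1345789)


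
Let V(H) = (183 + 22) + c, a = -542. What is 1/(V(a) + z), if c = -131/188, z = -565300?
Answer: -188/106237991 ≈ -1.7696e-6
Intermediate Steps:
c = -131/188 (c = -131*1/188 = -131/188 ≈ -0.69681)
V(H) = 38409/188 (V(H) = (183 + 22) - 131/188 = 205 - 131/188 = 38409/188)
1/(V(a) + z) = 1/(38409/188 - 565300) = 1/(-106237991/188) = -188/106237991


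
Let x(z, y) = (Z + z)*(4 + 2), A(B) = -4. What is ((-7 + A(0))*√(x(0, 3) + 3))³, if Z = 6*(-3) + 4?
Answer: 970299*I ≈ 9.703e+5*I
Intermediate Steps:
Z = -14 (Z = -18 + 4 = -14)
x(z, y) = -84 + 6*z (x(z, y) = (-14 + z)*(4 + 2) = (-14 + z)*6 = -84 + 6*z)
((-7 + A(0))*√(x(0, 3) + 3))³ = ((-7 - 4)*√((-84 + 6*0) + 3))³ = (-11*√((-84 + 0) + 3))³ = (-11*√(-84 + 3))³ = (-99*I)³ = 970299*I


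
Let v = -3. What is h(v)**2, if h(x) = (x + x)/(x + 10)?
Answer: 36/49 ≈ 0.73469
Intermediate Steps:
h(x) = 2*x/(10 + x) (h(x) = (2*x)/(10 + x) = 2*x/(10 + x))
h(v)**2 = (2*(-3)/(10 - 3))**2 = (2*(-3)/7)**2 = (2*(-3)*(1/7))**2 = (-6/7)**2 = 36/49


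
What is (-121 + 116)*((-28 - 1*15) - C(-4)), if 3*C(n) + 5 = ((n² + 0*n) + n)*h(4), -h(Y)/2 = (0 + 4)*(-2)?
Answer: 1580/3 ≈ 526.67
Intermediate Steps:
h(Y) = 16 (h(Y) = -2*(0 + 4)*(-2) = -8*(-2) = -2*(-8) = 16)
C(n) = -5/3 + 16*n/3 + 16*n²/3 (C(n) = -5/3 + (((n² + 0*n) + n)*16)/3 = -5/3 + (((n² + 0) + n)*16)/3 = -5/3 + ((n² + n)*16)/3 = -5/3 + ((n + n²)*16)/3 = -5/3 + (16*n + 16*n²)/3 = -5/3 + (16*n/3 + 16*n²/3) = -5/3 + 16*n/3 + 16*n²/3)
(-121 + 116)*((-28 - 1*15) - C(-4)) = (-121 + 116)*((-28 - 1*15) - (-5/3 + (16/3)*(-4) + (16/3)*(-4)²)) = -5*((-28 - 15) - (-5/3 - 64/3 + (16/3)*16)) = -5*(-43 - (-5/3 - 64/3 + 256/3)) = -5*(-43 - 1*187/3) = -5*(-43 - 187/3) = -5*(-316/3) = 1580/3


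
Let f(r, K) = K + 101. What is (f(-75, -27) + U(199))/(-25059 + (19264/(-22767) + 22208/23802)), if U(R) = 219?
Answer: -26462789877/2263238061683 ≈ -0.011692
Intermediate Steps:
f(r, K) = 101 + K
(f(-75, -27) + U(199))/(-25059 + (19264/(-22767) + 22208/23802)) = ((101 - 27) + 219)/(-25059 + (19264/(-22767) + 22208/23802)) = (74 + 219)/(-25059 + (19264*(-1/22767) + 22208*(1/23802))) = 293/(-25059 + (-19264/22767 + 11104/11901)) = 293/(-25059 + 7847968/90316689) = 293/(-2263238061683/90316689) = 293*(-90316689/2263238061683) = -26462789877/2263238061683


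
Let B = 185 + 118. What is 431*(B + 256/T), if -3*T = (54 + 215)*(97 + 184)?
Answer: 9871063269/75589 ≈ 1.3059e+5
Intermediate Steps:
T = -75589/3 (T = -(54 + 215)*(97 + 184)/3 = -269*281/3 = -⅓*75589 = -75589/3 ≈ -25196.)
B = 303
431*(B + 256/T) = 431*(303 + 256/(-75589/3)) = 431*(303 + 256*(-3/75589)) = 431*(303 - 768/75589) = 431*(22902699/75589) = 9871063269/75589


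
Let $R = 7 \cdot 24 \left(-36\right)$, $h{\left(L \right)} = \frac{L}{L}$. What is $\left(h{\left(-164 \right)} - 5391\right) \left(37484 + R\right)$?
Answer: $-169440040$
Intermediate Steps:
$h{\left(L \right)} = 1$
$R = -6048$ ($R = 168 \left(-36\right) = -6048$)
$\left(h{\left(-164 \right)} - 5391\right) \left(37484 + R\right) = \left(1 - 5391\right) \left(37484 - 6048\right) = \left(-5390\right) 31436 = -169440040$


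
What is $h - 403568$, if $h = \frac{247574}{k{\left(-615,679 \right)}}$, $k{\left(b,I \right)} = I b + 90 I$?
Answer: $- \frac{143862150374}{356475} \approx -4.0357 \cdot 10^{5}$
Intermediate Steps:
$k{\left(b,I \right)} = 90 I + I b$
$h = - \frac{247574}{356475}$ ($h = \frac{247574}{679 \left(90 - 615\right)} = \frac{247574}{679 \left(-525\right)} = \frac{247574}{-356475} = 247574 \left(- \frac{1}{356475}\right) = - \frac{247574}{356475} \approx -0.69451$)
$h - 403568 = - \frac{247574}{356475} - 403568 = - \frac{143862150374}{356475}$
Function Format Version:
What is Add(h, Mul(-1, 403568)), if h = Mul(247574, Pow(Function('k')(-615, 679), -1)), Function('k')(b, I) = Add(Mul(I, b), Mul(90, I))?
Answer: Rational(-143862150374, 356475) ≈ -4.0357e+5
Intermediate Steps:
Function('k')(b, I) = Add(Mul(90, I), Mul(I, b))
h = Rational(-247574, 356475) (h = Mul(247574, Pow(Mul(679, Add(90, -615)), -1)) = Mul(247574, Pow(Mul(679, -525), -1)) = Mul(247574, Pow(-356475, -1)) = Mul(247574, Rational(-1, 356475)) = Rational(-247574, 356475) ≈ -0.69451)
Add(h, Mul(-1, 403568)) = Add(Rational(-247574, 356475), Mul(-1, 403568)) = Add(Rational(-247574, 356475), -403568) = Rational(-143862150374, 356475)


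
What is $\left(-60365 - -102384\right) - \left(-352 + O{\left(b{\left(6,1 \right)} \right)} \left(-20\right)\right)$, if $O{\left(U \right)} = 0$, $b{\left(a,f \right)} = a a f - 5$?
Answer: $42371$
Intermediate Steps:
$b{\left(a,f \right)} = -5 + f a^{2}$ ($b{\left(a,f \right)} = a^{2} f - 5 = f a^{2} - 5 = -5 + f a^{2}$)
$\left(-60365 - -102384\right) - \left(-352 + O{\left(b{\left(6,1 \right)} \right)} \left(-20\right)\right) = \left(-60365 - -102384\right) - \left(-352 + 0 \left(-20\right)\right) = \left(-60365 + 102384\right) - \left(-352 + 0\right) = 42019 - -352 = 42019 + 352 = 42371$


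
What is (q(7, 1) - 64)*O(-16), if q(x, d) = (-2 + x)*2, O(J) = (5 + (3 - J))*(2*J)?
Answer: 41472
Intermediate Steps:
O(J) = 2*J*(8 - J) (O(J) = (8 - J)*(2*J) = 2*J*(8 - J))
q(x, d) = -4 + 2*x
(q(7, 1) - 64)*O(-16) = ((-4 + 2*7) - 64)*(2*(-16)*(8 - 1*(-16))) = ((-4 + 14) - 64)*(2*(-16)*(8 + 16)) = (10 - 64)*(2*(-16)*24) = -54*(-768) = 41472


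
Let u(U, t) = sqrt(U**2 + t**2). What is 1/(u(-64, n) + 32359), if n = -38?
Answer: 32359/1047099341 - 2*sqrt(1385)/1047099341 ≈ 3.0832e-5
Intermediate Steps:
1/(u(-64, n) + 32359) = 1/(sqrt((-64)**2 + (-38)**2) + 32359) = 1/(sqrt(4096 + 1444) + 32359) = 1/(sqrt(5540) + 32359) = 1/(2*sqrt(1385) + 32359) = 1/(32359 + 2*sqrt(1385))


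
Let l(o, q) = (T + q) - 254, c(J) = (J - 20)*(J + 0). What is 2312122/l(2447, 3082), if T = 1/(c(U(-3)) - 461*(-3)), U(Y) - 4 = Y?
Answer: 3153734408/3857393 ≈ 817.58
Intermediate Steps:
U(Y) = 4 + Y
c(J) = J*(-20 + J) (c(J) = (-20 + J)*J = J*(-20 + J))
T = 1/1364 (T = 1/((4 - 3)*(-20 + (4 - 3)) - 461*(-3)) = 1/(1*(-20 + 1) + 1383) = 1/(1*(-19) + 1383) = 1/(-19 + 1383) = 1/1364 ≈ 0.00073314)
l(o, q) = -346455/1364 + q (l(o, q) = (1/1364 + q) - 254 = -346455/1364 + q)
2312122/l(2447, 3082) = 2312122/(-346455/1364 + 3082) = 2312122/(3857393/1364) = 2312122*(1364/3857393) = 3153734408/3857393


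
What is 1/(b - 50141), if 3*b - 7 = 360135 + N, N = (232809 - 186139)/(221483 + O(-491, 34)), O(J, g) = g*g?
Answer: 667917/46691675111 ≈ 1.4305e-5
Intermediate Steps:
O(J, g) = g²
N = 46670/222639 (N = (232809 - 186139)/(221483 + 34²) = 46670/(221483 + 1156) = 46670/222639 ≈ 0.20962)
b = 80181701408/667917 (b = 7/3 + (360135 + 46670/222639)/3 = 7/3 + (⅓)*(80180142935/222639) = 7/3 + 80180142935/667917 = 80181701408/667917 ≈ 1.2005e+5)
1/(b - 50141) = 1/(80181701408/667917 - 50141) = 1/(46691675111/667917) = 667917/46691675111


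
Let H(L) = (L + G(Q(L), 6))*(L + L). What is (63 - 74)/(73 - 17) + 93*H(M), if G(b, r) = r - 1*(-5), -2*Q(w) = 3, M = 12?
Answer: 2874805/56 ≈ 51336.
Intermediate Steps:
Q(w) = -3/2 (Q(w) = -1/2*3 = -3/2)
G(b, r) = 5 + r (G(b, r) = r + 5 = 5 + r)
H(L) = 2*L*(11 + L) (H(L) = (L + (5 + 6))*(L + L) = (L + 11)*(2*L) = (11 + L)*(2*L) = 2*L*(11 + L))
(63 - 74)/(73 - 17) + 93*H(M) = (63 - 74)/(73 - 17) + 93*(2*12*(11 + 12)) = -11/56 + 93*(2*12*23) = -11*1/56 + 93*552 = -11/56 + 51336 = 2874805/56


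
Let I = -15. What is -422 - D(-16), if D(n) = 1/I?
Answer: -6329/15 ≈ -421.93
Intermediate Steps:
D(n) = -1/15 (D(n) = 1/(-15) = -1/15)
-422 - D(-16) = -422 - 1*(-1/15) = -422 + 1/15 = -6329/15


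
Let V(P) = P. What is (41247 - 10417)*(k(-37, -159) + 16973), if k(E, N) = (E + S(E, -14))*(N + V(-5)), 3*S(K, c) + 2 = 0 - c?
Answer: 690129550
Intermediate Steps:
S(K, c) = -⅔ - c/3 (S(K, c) = -⅔ + (0 - c)/3 = -⅔ + (-c)/3 = -⅔ - c/3)
k(E, N) = (-5 + N)*(4 + E) (k(E, N) = (E + (-⅔ - ⅓*(-14)))*(N - 5) = (E + (-⅔ + 14/3))*(-5 + N) = (E + 4)*(-5 + N) = (4 + E)*(-5 + N) = (-5 + N)*(4 + E))
(41247 - 10417)*(k(-37, -159) + 16973) = (41247 - 10417)*((-20 - 5*(-37) + 4*(-159) - 37*(-159)) + 16973) = 30830*((-20 + 185 - 636 + 5883) + 16973) = 30830*(5412 + 16973) = 30830*22385 = 690129550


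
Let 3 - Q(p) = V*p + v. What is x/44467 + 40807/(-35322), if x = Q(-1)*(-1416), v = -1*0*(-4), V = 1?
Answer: -2014628677/1570663374 ≈ -1.2827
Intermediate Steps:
v = 0 (v = 0*(-4) = 0)
Q(p) = 3 - p (Q(p) = 3 - (1*p + 0) = 3 - (p + 0) = 3 - p)
x = -5664 (x = (3 - 1*(-1))*(-1416) = (3 + 1)*(-1416) = 4*(-1416) = -5664)
x/44467 + 40807/(-35322) = -5664/44467 + 40807/(-35322) = -5664*1/44467 + 40807*(-1/35322) = -5664/44467 - 40807/35322 = -2014628677/1570663374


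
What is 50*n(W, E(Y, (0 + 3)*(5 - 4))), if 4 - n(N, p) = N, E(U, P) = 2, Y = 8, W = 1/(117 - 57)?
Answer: 1195/6 ≈ 199.17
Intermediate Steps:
W = 1/60 ≈ 0.016667
n(N, p) = 4 - N
50*n(W, E(Y, (0 + 3)*(5 - 4))) = 50*(4 - 1*1/60) = 50*(4 - 1/60) = 50*(239/60) = 1195/6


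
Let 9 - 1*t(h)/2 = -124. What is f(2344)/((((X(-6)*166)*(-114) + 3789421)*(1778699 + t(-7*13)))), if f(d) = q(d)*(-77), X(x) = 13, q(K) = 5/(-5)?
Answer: 77/6303600591685 ≈ 1.2215e-11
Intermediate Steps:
q(K) = -1 (q(K) = 5*(-⅕) = -1)
f(d) = 77 (f(d) = -1*(-77) = 77)
t(h) = 266 (t(h) = 18 - 2*(-124) = 18 + 248 = 266)
f(2344)/((((X(-6)*166)*(-114) + 3789421)*(1778699 + t(-7*13)))) = 77/((((13*166)*(-114) + 3789421)*(1778699 + 266))) = 77/(((2158*(-114) + 3789421)*1778965)) = 77/(((-246012 + 3789421)*1778965)) = 77/((3543409*1778965)) = 77/6303600591685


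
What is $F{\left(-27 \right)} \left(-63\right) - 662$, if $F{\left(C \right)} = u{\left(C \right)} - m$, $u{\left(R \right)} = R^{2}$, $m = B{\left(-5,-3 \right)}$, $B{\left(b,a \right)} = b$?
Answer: $-46904$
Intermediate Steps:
$m = -5$
$F{\left(C \right)} = 5 + C^{2}$ ($F{\left(C \right)} = C^{2} - -5 = C^{2} + 5 = 5 + C^{2}$)
$F{\left(-27 \right)} \left(-63\right) - 662 = \left(5 + \left(-27\right)^{2}\right) \left(-63\right) - 662 = \left(5 + 729\right) \left(-63\right) - 662 = 734 \left(-63\right) - 662 = -46242 - 662 = -46904$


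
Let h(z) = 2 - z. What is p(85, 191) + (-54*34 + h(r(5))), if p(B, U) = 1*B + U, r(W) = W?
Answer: -1563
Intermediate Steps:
p(B, U) = B + U
p(85, 191) + (-54*34 + h(r(5))) = (85 + 191) + (-54*34 + (2 - 1*5)) = 276 + (-1836 + (2 - 5)) = 276 + (-1836 - 3) = 276 - 1839 = -1563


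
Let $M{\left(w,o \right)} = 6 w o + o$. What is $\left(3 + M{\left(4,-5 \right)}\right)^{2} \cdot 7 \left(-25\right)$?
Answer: $-2604700$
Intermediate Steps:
$M{\left(w,o \right)} = o + 6 o w$ ($M{\left(w,o \right)} = 6 o w + o = o + 6 o w$)
$\left(3 + M{\left(4,-5 \right)}\right)^{2} \cdot 7 \left(-25\right) = \left(3 - 5 \left(1 + 6 \cdot 4\right)\right)^{2} \cdot 7 \left(-25\right) = \left(3 - 5 \left(1 + 24\right)\right)^{2} \cdot 7 \left(-25\right) = \left(3 - 125\right)^{2} \cdot 7 \left(-25\right) = \left(-122\right)^{2} \cdot 7 \left(-25\right) = 14884 \cdot 7 \left(-25\right) = 104188 \left(-25\right) = -2604700$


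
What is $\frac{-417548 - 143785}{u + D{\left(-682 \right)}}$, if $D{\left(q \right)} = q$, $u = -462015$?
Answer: $\frac{561333}{462697} \approx 1.2132$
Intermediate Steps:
$\frac{-417548 - 143785}{u + D{\left(-682 \right)}} = \frac{-417548 - 143785}{-462015 - 682} = - \frac{561333}{-462697} = \left(-561333\right) \left(- \frac{1}{462697}\right) = \frac{561333}{462697}$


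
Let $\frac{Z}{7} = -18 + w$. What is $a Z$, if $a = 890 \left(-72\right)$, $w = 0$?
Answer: $8074080$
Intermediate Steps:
$a = -64080$
$Z = -126$ ($Z = 7 \left(-18 + 0\right) = 7 \left(-18\right) = -126$)
$a Z = \left(-64080\right) \left(-126\right) = 8074080$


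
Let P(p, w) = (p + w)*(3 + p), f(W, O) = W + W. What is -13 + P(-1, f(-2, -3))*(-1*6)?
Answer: 47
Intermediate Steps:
f(W, O) = 2*W
P(p, w) = (3 + p)*(p + w)
-13 + P(-1, f(-2, -3))*(-1*6) = -13 + ((-1)**2 + 3*(-1) + 3*(2*(-2)) - 2*(-2))*(-1*6) = -13 + (1 - 3 + 3*(-4) - 1*(-4))*(-6) = -13 + (1 - 3 - 12 + 4)*(-6) = -13 - 10*(-6) = -13 + 60 = 47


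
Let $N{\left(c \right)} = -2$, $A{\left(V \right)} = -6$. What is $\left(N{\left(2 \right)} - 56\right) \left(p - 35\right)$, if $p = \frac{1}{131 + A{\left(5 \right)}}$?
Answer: $\frac{253692}{125} \approx 2029.5$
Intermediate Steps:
$p = \frac{1}{125}$ ($p = \frac{1}{131 - 6} = \frac{1}{125} \approx 0.008$)
$\left(N{\left(2 \right)} - 56\right) \left(p - 35\right) = \left(-2 - 56\right) \left(\frac{1}{125} - 35\right) = \left(-58\right) \left(- \frac{4374}{125}\right) = \frac{253692}{125}$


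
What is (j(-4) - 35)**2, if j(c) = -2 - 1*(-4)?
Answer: 1089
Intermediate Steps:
j(c) = 2 (j(c) = -2 + 4 = 2)
(j(-4) - 35)**2 = (2 - 35)**2 = (-33)**2 = 1089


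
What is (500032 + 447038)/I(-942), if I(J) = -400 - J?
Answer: 473535/271 ≈ 1747.4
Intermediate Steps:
(500032 + 447038)/I(-942) = (500032 + 447038)/(-400 - 1*(-942)) = 947070/(-400 + 942) = 947070/542 = 947070*(1/542) = 473535/271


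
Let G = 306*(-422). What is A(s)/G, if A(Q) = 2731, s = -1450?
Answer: -2731/129132 ≈ -0.021149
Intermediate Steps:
G = -129132
A(s)/G = 2731/(-129132) = 2731*(-1/129132) = -2731/129132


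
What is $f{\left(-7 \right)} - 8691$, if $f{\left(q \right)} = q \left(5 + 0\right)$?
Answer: $-8726$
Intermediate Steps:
$f{\left(q \right)} = 5 q$ ($f{\left(q \right)} = q 5 = 5 q$)
$f{\left(-7 \right)} - 8691 = 5 \left(-7\right) - 8691 = -35 - 8691 = -8726$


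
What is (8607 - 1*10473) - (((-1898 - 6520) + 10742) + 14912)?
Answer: -19102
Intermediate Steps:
(8607 - 1*10473) - (((-1898 - 6520) + 10742) + 14912) = (8607 - 10473) - ((-8418 + 10742) + 14912) = -1866 - (2324 + 14912) = -1866 - 1*17236 = -1866 - 17236 = -19102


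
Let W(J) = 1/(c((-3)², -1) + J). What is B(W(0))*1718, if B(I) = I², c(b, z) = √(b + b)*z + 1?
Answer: 1718/(1 - 3*√2)² ≈ 163.39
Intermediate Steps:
c(b, z) = 1 + z*√2*√b (c(b, z) = √(2*b)*z + 1 = (√2*√b)*z + 1 = z*√2*√b + 1 = 1 + z*√2*√b)
W(J) = 1/(1 + J - 3*√2) (W(J) = 1/((1 - √2*√((-3)²)) + J) = 1/((1 - √2*√9) + J) = 1/((1 - 1*√2*3) + J) = 1/((1 - 3*√2) + J) = 1/(1 + J - 3*√2))
B(W(0))*1718 = (1/(1 + 0 - 3*√2))²*1718 = (1/(1 - 3*√2))²*1718 = 1718/(1 - 3*√2)²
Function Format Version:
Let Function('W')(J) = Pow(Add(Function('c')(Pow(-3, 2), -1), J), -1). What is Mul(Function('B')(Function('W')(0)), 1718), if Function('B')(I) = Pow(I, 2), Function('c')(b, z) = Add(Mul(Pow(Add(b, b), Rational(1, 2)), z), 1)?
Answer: Mul(1718, Pow(Add(1, Mul(-3, Pow(2, Rational(1, 2)))), -2)) ≈ 163.39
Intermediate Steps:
Function('c')(b, z) = Add(1, Mul(z, Pow(2, Rational(1, 2)), Pow(b, Rational(1, 2)))) (Function('c')(b, z) = Add(Mul(Pow(Mul(2, b), Rational(1, 2)), z), 1) = Add(Mul(Mul(Pow(2, Rational(1, 2)), Pow(b, Rational(1, 2))), z), 1) = Add(Mul(z, Pow(2, Rational(1, 2)), Pow(b, Rational(1, 2))), 1) = Add(1, Mul(z, Pow(2, Rational(1, 2)), Pow(b, Rational(1, 2)))))
Function('W')(J) = Pow(Add(1, J, Mul(-3, Pow(2, Rational(1, 2)))), -1) (Function('W')(J) = Pow(Add(Add(1, Mul(-1, Pow(2, Rational(1, 2)), Pow(Pow(-3, 2), Rational(1, 2)))), J), -1) = Pow(Add(Add(1, Mul(-1, Pow(2, Rational(1, 2)), Pow(9, Rational(1, 2)))), J), -1) = Pow(Add(Add(1, Mul(-1, Pow(2, Rational(1, 2)), 3)), J), -1) = Pow(Add(Add(1, Mul(-3, Pow(2, Rational(1, 2)))), J), -1) = Pow(Add(1, J, Mul(-3, Pow(2, Rational(1, 2)))), -1))
Mul(Function('B')(Function('W')(0)), 1718) = Mul(Pow(Pow(Add(1, 0, Mul(-3, Pow(2, Rational(1, 2)))), -1), 2), 1718) = Mul(Pow(Pow(Add(1, Mul(-3, Pow(2, Rational(1, 2)))), -1), 2), 1718) = Mul(Pow(Add(1, Mul(-3, Pow(2, Rational(1, 2)))), -2), 1718) = Mul(1718, Pow(Add(1, Mul(-3, Pow(2, Rational(1, 2)))), -2))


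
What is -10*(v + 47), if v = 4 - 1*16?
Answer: -350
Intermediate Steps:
v = -12 (v = 4 - 16 = -12)
-10*(v + 47) = -10*(-12 + 47) = -10*35 = -350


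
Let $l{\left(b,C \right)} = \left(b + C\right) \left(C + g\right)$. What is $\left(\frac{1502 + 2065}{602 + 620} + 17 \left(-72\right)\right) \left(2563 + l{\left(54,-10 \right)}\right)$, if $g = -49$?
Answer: $\frac{49241313}{1222} \approx 40296.0$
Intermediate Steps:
$l{\left(b,C \right)} = \left(-49 + C\right) \left(C + b\right)$ ($l{\left(b,C \right)} = \left(b + C\right) \left(C - 49\right) = \left(C + b\right) \left(-49 + C\right) = \left(-49 + C\right) \left(C + b\right)$)
$\left(\frac{1502 + 2065}{602 + 620} + 17 \left(-72\right)\right) \left(2563 + l{\left(54,-10 \right)}\right) = \left(\frac{1502 + 2065}{602 + 620} + 17 \left(-72\right)\right) \left(2563 - \left(2696 - 100\right)\right) = \left(\frac{3567}{1222} - 1224\right) \left(2563 + \left(100 + 490 - 2646 - 540\right)\right) = \left(3567 \cdot \frac{1}{1222} - 1224\right) \left(2563 - 2596\right) = \left(\frac{3567}{1222} - 1224\right) \left(-33\right) = \left(- \frac{1492161}{1222}\right) \left(-33\right) = \frac{49241313}{1222}$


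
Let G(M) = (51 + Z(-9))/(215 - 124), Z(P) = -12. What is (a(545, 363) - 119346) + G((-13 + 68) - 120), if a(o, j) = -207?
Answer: -836868/7 ≈ -1.1955e+5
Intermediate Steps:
G(M) = 3/7 (G(M) = (51 - 12)/(215 - 124) = 39/91 = 39*(1/91) = 3/7)
(a(545, 363) - 119346) + G((-13 + 68) - 120) = (-207 - 119346) + 3/7 = -119553 + 3/7 = -836868/7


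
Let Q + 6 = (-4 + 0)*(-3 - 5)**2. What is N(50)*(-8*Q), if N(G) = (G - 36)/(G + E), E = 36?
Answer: 14672/43 ≈ 341.21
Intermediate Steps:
N(G) = (-36 + G)/(36 + G) (N(G) = (G - 36)/(G + 36) = (-36 + G)/(36 + G))
Q = -262 (Q = -6 + (-4 + 0)*(-3 - 5)**2 = -6 - 4*(-8)**2 = -6 - 4*64 = -6 - 256 = -262)
N(50)*(-8*Q) = ((-36 + 50)/(36 + 50))*(-8*(-262)) = (14/86)*2096 = ((1/86)*14)*2096 = (7/43)*2096 = 14672/43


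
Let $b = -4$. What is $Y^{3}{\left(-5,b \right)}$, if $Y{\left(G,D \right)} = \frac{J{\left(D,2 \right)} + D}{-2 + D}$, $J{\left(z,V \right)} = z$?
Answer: $\frac{64}{27} \approx 2.3704$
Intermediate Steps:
$Y{\left(G,D \right)} = \frac{2 D}{-2 + D}$ ($Y{\left(G,D \right)} = \frac{D + D}{-2 + D} = \frac{2 D}{-2 + D}$)
$Y^{3}{\left(-5,b \right)} = \left(2 \left(-4\right) \frac{1}{-2 - 4}\right)^{3} = \left(2 \left(-4\right) \frac{1}{-6}\right)^{3} = \left(2 \left(-4\right) \left(- \frac{1}{6}\right)\right)^{3} = \left(\frac{4}{3}\right)^{3} = \frac{64}{27}$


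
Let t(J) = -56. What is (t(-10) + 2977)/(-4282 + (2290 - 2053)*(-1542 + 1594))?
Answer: 2921/8042 ≈ 0.36322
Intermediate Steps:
(t(-10) + 2977)/(-4282 + (2290 - 2053)*(-1542 + 1594)) = (-56 + 2977)/(-4282 + (2290 - 2053)*(-1542 + 1594)) = 2921/(-4282 + 237*52) = 2921/(-4282 + 12324) = 2921/8042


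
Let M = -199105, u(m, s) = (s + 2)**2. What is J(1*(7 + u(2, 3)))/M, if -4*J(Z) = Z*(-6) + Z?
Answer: -8/39821 ≈ -0.00020090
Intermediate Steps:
u(m, s) = (2 + s)**2
J(Z) = 5*Z/4 (J(Z) = -(Z*(-6) + Z)/4 = -(-6*Z + Z)/4 = -(-5)*Z/4 = 5*Z/4)
J(1*(7 + u(2, 3)))/M = (5*(1*(7 + (2 + 3)**2))/4)/(-199105) = (5*(1*(7 + 5**2))/4)*(-1/199105) = (5*(1*(7 + 25))/4)*(-1/199105) = (5*(1*32)/4)*(-1/199105) = ((5/4)*32)*(-1/199105) = 40*(-1/199105) = -8/39821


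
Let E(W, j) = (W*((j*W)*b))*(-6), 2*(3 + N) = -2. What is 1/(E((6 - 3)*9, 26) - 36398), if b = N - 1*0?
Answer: 1/418498 ≈ 2.3895e-6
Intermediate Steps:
N = -4 (N = -3 + (1/2)*(-2) = -3 - 1 = -4)
b = -4 (b = -4 - 1*0 = -4 + 0 = -4)
E(W, j) = 24*j*W**2 (E(W, j) = (W*((j*W)*(-4)))*(-6) = (W*((W*j)*(-4)))*(-6) = (W*(-4*W*j))*(-6) = -4*j*W**2*(-6) = 24*j*W**2)
1/(E((6 - 3)*9, 26) - 36398) = 1/(24*26*((6 - 3)*9)**2 - 36398) = 1/(24*26*(3*9)**2 - 36398) = 1/(24*26*27**2 - 36398) = 1/(24*26*729 - 36398) = 1/(454896 - 36398) = 1/418498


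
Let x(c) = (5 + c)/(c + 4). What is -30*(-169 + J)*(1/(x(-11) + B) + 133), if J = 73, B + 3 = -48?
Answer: 14936320/39 ≈ 3.8298e+5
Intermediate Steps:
B = -51 (B = -3 - 48 = -51)
x(c) = (5 + c)/(4 + c)
-30*(-169 + J)*(1/(x(-11) + B) + 133) = -30*(-169 + 73)*(1/((5 - 11)/(4 - 11) - 51) + 133) = -(-2880)*(1/(-6/(-7) - 51) + 133) = -(-2880)*(1/(-⅐*(-6) - 51) + 133) = -(-2880)*(1/(6/7 - 51) + 133) = -(-2880)*(1/(-351/7) + 133) = -(-2880)*(-7/351 + 133) = -(-2880)*46676/351 = -30*(-1493632/117) = 14936320/39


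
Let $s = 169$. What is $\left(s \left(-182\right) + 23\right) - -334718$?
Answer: $303983$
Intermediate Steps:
$\left(s \left(-182\right) + 23\right) - -334718 = \left(169 \left(-182\right) + 23\right) - -334718 = \left(-30758 + 23\right) + 334718 = -30735 + 334718 = 303983$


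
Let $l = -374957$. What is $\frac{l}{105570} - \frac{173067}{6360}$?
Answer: $- \frac{688513657}{22380840} \approx -30.764$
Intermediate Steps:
$\frac{l}{105570} - \frac{173067}{6360} = - \frac{374957}{105570} - \frac{173067}{6360} = \left(-374957\right) \frac{1}{105570} - \frac{57689}{2120} = - \frac{374957}{105570} - \frac{57689}{2120} = - \frac{688513657}{22380840}$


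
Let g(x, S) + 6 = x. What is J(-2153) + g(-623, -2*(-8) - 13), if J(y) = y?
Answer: -2782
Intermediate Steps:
g(x, S) = -6 + x
J(-2153) + g(-623, -2*(-8) - 13) = -2153 + (-6 - 623) = -2153 - 629 = -2782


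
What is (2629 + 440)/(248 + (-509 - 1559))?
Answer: -3069/1820 ≈ -1.6863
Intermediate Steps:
(2629 + 440)/(248 + (-509 - 1559)) = 3069/(248 - 2068) = 3069/(-1820) = 3069*(-1/1820) = -3069/1820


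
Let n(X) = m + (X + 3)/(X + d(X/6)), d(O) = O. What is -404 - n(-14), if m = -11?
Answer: -19290/49 ≈ -393.67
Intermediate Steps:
n(X) = -11 + 6*(3 + X)/(7*X) (n(X) = -11 + (X + 3)/(X + X/6) = -11 + (3 + X)/(X + X*(⅙)) = -11 + (3 + X)/(X + X/6) = -11 + (3 + X)/((7*X/6)) = -11 + (3 + X)*(6/(7*X)) = -11 + 6*(3 + X)/(7*X))
-404 - n(-14) = -404 - (18 - 71*(-14))/(7*(-14)) = -404 - (-1)*(18 + 994)/(7*14) = -404 - (-1)*1012/(7*14) = -404 - 1*(-506/49) = -404 + 506/49 = -19290/49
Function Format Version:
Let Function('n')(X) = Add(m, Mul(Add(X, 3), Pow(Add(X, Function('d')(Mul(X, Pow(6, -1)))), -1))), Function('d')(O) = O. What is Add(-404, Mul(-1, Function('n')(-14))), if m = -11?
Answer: Rational(-19290, 49) ≈ -393.67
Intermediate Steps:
Function('n')(X) = Add(-11, Mul(Rational(6, 7), Pow(X, -1), Add(3, X))) (Function('n')(X) = Add(-11, Mul(Add(X, 3), Pow(Add(X, Mul(X, Pow(6, -1))), -1))) = Add(-11, Mul(Add(3, X), Pow(Add(X, Mul(X, Rational(1, 6))), -1))) = Add(-11, Mul(Add(3, X), Pow(Add(X, Mul(Rational(1, 6), X)), -1))) = Add(-11, Mul(Add(3, X), Pow(Mul(Rational(7, 6), X), -1))) = Add(-11, Mul(Add(3, X), Mul(Rational(6, 7), Pow(X, -1)))) = Add(-11, Mul(Rational(6, 7), Pow(X, -1), Add(3, X))))
Add(-404, Mul(-1, Function('n')(-14))) = Add(-404, Mul(-1, Mul(Rational(1, 7), Pow(-14, -1), Add(18, Mul(-71, -14))))) = Add(-404, Mul(-1, Mul(Rational(1, 7), Rational(-1, 14), Add(18, 994)))) = Add(-404, Mul(-1, Mul(Rational(1, 7), Rational(-1, 14), 1012))) = Add(-404, Mul(-1, Rational(-506, 49))) = Add(-404, Rational(506, 49)) = Rational(-19290, 49)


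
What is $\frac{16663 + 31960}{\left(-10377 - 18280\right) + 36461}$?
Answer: $\frac{48623}{7804} \approx 6.2305$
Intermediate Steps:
$\frac{16663 + 31960}{\left(-10377 - 18280\right) + 36461} = \frac{48623}{\left(-10377 - 18280\right) + 36461} = \frac{48623}{-28657 + 36461} = \frac{48623}{7804}$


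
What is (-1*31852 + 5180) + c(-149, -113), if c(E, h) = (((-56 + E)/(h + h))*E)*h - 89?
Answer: -22977/2 ≈ -11489.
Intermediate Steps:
c(E, h) = -89 + E*(-56 + E)/2 (c(E, h) = (((-56 + E)/((2*h)))*E)*h - 89 = (((-56 + E)*(1/(2*h)))*E)*h - 89 = (((-56 + E)/(2*h))*E)*h - 89 = (E*(-56 + E)/(2*h))*h - 89 = E*(-56 + E)/2 - 89 = -89 + E*(-56 + E)/2)
(-1*31852 + 5180) + c(-149, -113) = (-1*31852 + 5180) + (-89 + (1/2)*(-149)**2 - 28*(-149)) = (-31852 + 5180) + (-89 + (1/2)*22201 + 4172) = -26672 + (-89 + 22201/2 + 4172) = -26672 + 30367/2 = -22977/2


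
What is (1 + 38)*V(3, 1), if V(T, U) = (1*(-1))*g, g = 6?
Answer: -234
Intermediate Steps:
V(T, U) = -6 (V(T, U) = (1*(-1))*6 = -1*6 = -6)
(1 + 38)*V(3, 1) = (1 + 38)*(-6) = 39*(-6) = -234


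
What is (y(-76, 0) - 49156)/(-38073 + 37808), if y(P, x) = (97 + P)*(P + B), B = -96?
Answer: 52768/265 ≈ 199.12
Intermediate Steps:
y(P, x) = (-96 + P)*(97 + P) (y(P, x) = (97 + P)*(P - 96) = (97 + P)*(-96 + P) = (-96 + P)*(97 + P))
(y(-76, 0) - 49156)/(-38073 + 37808) = ((-9312 - 76 + (-76)**2) - 49156)/(-38073 + 37808) = ((-9312 - 76 + 5776) - 49156)/(-265) = (-3612 - 49156)*(-1/265) = -52768*(-1/265) = 52768/265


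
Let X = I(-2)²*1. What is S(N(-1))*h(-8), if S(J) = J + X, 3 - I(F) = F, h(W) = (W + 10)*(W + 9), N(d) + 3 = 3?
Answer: 50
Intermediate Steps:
N(d) = 0 (N(d) = -3 + 3 = 0)
h(W) = (9 + W)*(10 + W) (h(W) = (10 + W)*(9 + W) = (9 + W)*(10 + W))
I(F) = 3 - F
X = 25 (X = (3 - 1*(-2))²*1 = (3 + 2)²*1 = 5²*1 = 25*1 = 25)
S(J) = 25 + J (S(J) = J + 25 = 25 + J)
S(N(-1))*h(-8) = (25 + 0)*(90 + (-8)² + 19*(-8)) = 25*(90 + 64 - 152) = 25*2 = 50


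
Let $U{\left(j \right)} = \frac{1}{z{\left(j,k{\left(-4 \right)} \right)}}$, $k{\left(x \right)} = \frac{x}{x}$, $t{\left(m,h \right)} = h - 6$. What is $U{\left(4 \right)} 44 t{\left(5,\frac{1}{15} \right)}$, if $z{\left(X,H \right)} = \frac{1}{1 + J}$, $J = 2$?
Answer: $- \frac{3916}{5} \approx -783.2$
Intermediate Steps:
$t{\left(m,h \right)} = -6 + h$
$k{\left(x \right)} = 1$
$z{\left(X,H \right)} = \frac{1}{3}$ ($z{\left(X,H \right)} = \frac{1}{1 + 2} = \frac{1}{3}$)
$U{\left(j \right)} = 3$ ($U{\left(j \right)} = \frac{1}{\frac{1}{3}} = 3$)
$U{\left(4 \right)} 44 t{\left(5,\frac{1}{15} \right)} = 3 \cdot 44 \left(-6 + \frac{1}{15}\right) = 132 \left(-6 + \frac{1}{15}\right) = 132 \left(- \frac{89}{15}\right) = - \frac{3916}{5}$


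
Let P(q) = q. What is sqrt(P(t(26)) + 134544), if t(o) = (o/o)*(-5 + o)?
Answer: sqrt(134565) ≈ 366.83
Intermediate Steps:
t(o) = -5 + o (t(o) = 1*(-5 + o) = -5 + o)
sqrt(P(t(26)) + 134544) = sqrt((-5 + 26) + 134544) = sqrt(21 + 134544) = sqrt(134565)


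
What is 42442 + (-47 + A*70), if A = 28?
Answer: 44355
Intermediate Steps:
42442 + (-47 + A*70) = 42442 + (-47 + 28*70) = 42442 + (-47 + 1960) = 42442 + 1913 = 44355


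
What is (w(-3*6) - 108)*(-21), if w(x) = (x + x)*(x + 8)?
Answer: -5292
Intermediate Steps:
w(x) = 2*x*(8 + x) (w(x) = (2*x)*(8 + x) = 2*x*(8 + x))
(w(-3*6) - 108)*(-21) = (2*(-3*6)*(8 - 3*6) - 108)*(-21) = (2*(-18)*(8 - 18) - 108)*(-21) = (2*(-18)*(-10) - 108)*(-21) = (360 - 108)*(-21) = 252*(-21) = -5292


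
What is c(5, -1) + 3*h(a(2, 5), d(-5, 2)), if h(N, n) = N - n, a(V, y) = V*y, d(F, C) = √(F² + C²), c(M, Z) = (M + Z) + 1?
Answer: 35 - 3*√29 ≈ 18.845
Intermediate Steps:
c(M, Z) = 1 + M + Z
d(F, C) = √(C² + F²)
c(5, -1) + 3*h(a(2, 5), d(-5, 2)) = (1 + 5 - 1) + 3*(2*5 - √(2² + (-5)²)) = 5 + 3*(10 - √(4 + 25)) = 5 + 3*(10 - √29) = 5 + (30 - 3*√29) = 35 - 3*√29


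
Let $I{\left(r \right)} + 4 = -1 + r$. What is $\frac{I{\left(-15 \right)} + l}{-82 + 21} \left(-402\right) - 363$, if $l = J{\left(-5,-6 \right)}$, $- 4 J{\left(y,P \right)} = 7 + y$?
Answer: $- \frac{30384}{61} \approx -498.1$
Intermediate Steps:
$I{\left(r \right)} = -5 + r$ ($I{\left(r \right)} = -4 + \left(-1 + r\right) = -5 + r$)
$J{\left(y,P \right)} = - \frac{7}{4} - \frac{y}{4}$ ($J{\left(y,P \right)} = - \frac{7 + y}{4} = - \frac{7}{4} - \frac{y}{4}$)
$l = - \frac{1}{2}$ ($l = - \frac{7}{4} - - \frac{5}{4} = - \frac{7}{4} + \frac{5}{4} = - \frac{1}{2} \approx -0.5$)
$\frac{I{\left(-15 \right)} + l}{-82 + 21} \left(-402\right) - 363 = \frac{\left(-5 - 15\right) - \frac{1}{2}}{-82 + 21} \left(-402\right) - 363 = \frac{-20 - \frac{1}{2}}{-61} \left(-402\right) - 363 = \left(- \frac{41}{2}\right) \left(- \frac{1}{61}\right) \left(-402\right) - 363 = \frac{41}{122} \left(-402\right) - 363 = - \frac{8241}{61} - 363 = - \frac{30384}{61}$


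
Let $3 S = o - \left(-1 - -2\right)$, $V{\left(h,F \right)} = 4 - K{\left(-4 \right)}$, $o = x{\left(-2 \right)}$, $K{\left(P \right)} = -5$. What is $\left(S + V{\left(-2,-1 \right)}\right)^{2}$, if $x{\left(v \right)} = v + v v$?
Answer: $\frac{784}{9} \approx 87.111$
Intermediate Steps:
$x{\left(v \right)} = v + v^{2}$
$o = 2$ ($o = - 2 \left(1 - 2\right) = \left(-2\right) \left(-1\right) = 2$)
$V{\left(h,F \right)} = 9$ ($V{\left(h,F \right)} = 4 - -5 = 4 + 5 = 9$)
$S = \frac{1}{3}$ ($S = \frac{2 - \left(-1 - -2\right)}{3} = \frac{2 - \left(-1 + 2\right)}{3} = \frac{2 - 1}{3} = \frac{1}{3} \cdot 1 = \frac{1}{3} \approx 0.33333$)
$\left(S + V{\left(-2,-1 \right)}\right)^{2} = \left(\frac{1}{3} + 9\right)^{2} = \left(\frac{28}{3}\right)^{2} = \frac{784}{9}$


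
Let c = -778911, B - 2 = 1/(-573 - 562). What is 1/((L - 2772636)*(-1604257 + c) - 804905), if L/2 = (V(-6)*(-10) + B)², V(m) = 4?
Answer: 1288225/8503281670825953079 ≈ 1.5150e-13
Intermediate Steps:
B = 2269/1135 (B = 2 + 1/(-573 - 562) = 2 + 1/(-1135) = 2 - 1/1135 = 2269/1135 ≈ 1.9991)
L = 3720566322/1288225 (L = 2*(4*(-10) + 2269/1135)² = 2*(-40 + 2269/1135)² = 2*(-43131/1135)² = 2*(1860283161/1288225) = 3720566322/1288225 ≈ 2888.1)
1/((L - 2772636)*(-1604257 + c) - 804905) = 1/((3720566322/1288225 - 2772636)*(-1604257 - 778911) - 804905) = 1/(-3568058444778/1288225*(-2383168) - 804905) = 1/(8503282707724696704/1288225 - 804905) = 1/(8503281670825953079/1288225) = 1288225/8503281670825953079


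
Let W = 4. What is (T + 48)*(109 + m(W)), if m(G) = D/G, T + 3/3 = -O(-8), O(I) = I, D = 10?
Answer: 12265/2 ≈ 6132.5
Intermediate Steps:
T = 7 (T = -1 - 1*(-8) = -1 + 8 = 7)
m(G) = 10/G
(T + 48)*(109 + m(W)) = (7 + 48)*(109 + 10/4) = 55*(109 + 10*(1/4)) = 55*(109 + 5/2) = 55*(223/2) = 12265/2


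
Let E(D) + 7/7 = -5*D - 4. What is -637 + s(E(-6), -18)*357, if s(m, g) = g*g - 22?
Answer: 107177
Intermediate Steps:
E(D) = -5 - 5*D (E(D) = -1 + (-5*D - 4) = -1 + (-4 - 5*D) = -5 - 5*D)
s(m, g) = -22 + g² (s(m, g) = g² - 22 = -22 + g²)
-637 + s(E(-6), -18)*357 = -637 + (-22 + (-18)²)*357 = -637 + (-22 + 324)*357 = -637 + 302*357 = -637 + 107814 = 107177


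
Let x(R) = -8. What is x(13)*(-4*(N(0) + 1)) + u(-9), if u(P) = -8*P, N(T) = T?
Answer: 104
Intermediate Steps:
x(13)*(-4*(N(0) + 1)) + u(-9) = -(-32)*(0 + 1) - 8*(-9) = -(-32) + 72 = -8*(-4) + 72 = 32 + 72 = 104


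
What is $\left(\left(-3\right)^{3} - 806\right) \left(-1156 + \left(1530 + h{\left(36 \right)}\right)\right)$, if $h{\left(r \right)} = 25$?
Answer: $-332367$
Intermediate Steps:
$\left(\left(-3\right)^{3} - 806\right) \left(-1156 + \left(1530 + h{\left(36 \right)}\right)\right) = \left(\left(-3\right)^{3} - 806\right) \left(-1156 + \left(1530 + 25\right)\right) = \left(-27 - 806\right) \left(-1156 + 1555\right) = \left(-833\right) 399 = -332367$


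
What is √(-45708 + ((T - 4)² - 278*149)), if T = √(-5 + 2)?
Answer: √(-87130 + (-4 + I*√3)²) ≈ 0.023 - 295.16*I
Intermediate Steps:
T = I*√3 (T = √(-3) = I*√3 ≈ 1.732*I)
√(-45708 + ((T - 4)² - 278*149)) = √(-45708 + ((I*√3 - 4)² - 278*149)) = √(-45708 + ((-4 + I*√3)² - 41422)) = √(-45708 + (-41422 + (-4 + I*√3)²)) = √(-87130 + (-4 + I*√3)²)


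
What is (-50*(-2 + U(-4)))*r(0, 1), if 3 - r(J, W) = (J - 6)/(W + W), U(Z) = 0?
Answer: 600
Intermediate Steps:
r(J, W) = 3 - (-6 + J)/(2*W) (r(J, W) = 3 - (J - 6)/(W + W) = 3 - (-6 + J)/(2*W))
(-50*(-2 + U(-4)))*r(0, 1) = (-50*(-2 + 0))*((1/2)*(6 - 1*0 + 6*1)/1) = (-50*(-2))*((1/2)*1*(6 + 0 + 6)) = (-10*(-10))*((1/2)*1*12) = 100*6 = 600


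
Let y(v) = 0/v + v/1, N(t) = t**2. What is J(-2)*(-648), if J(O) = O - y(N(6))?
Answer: 24624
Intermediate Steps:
y(v) = v (y(v) = 0 + v*1 = 0 + v = v)
J(O) = -36 + O (J(O) = O - 1*6**2 = O - 1*36 = O - 36 = -36 + O)
J(-2)*(-648) = (-36 - 2)*(-648) = -38*(-648) = 24624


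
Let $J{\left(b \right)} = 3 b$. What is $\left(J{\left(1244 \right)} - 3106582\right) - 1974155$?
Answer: $-5077005$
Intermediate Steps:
$\left(J{\left(1244 \right)} - 3106582\right) - 1974155 = \left(3 \cdot 1244 - 3106582\right) - 1974155 = \left(3732 - 3106582\right) - 1974155 = -3102850 - 1974155 = -5077005$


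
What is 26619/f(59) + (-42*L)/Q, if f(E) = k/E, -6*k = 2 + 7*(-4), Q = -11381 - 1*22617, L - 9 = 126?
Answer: 80091896292/220987 ≈ 3.6243e+5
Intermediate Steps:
L = 135 (L = 9 + 126 = 135)
Q = -33998 (Q = -11381 - 22617 = -33998)
k = 13/3 (k = -(2 + 7*(-4))/6 = -(2 - 28)/6 = -⅙*(-26) = 13/3 ≈ 4.3333)
f(E) = 13/(3*E)
26619/f(59) + (-42*L)/Q = 26619/(((13/3)/59)) - 42*135/(-33998) = 26619/(((13/3)*(1/59))) - 5670*(-1/33998) = 26619/(13/177) + 2835/16999 = 26619*(177/13) + 2835/16999 = 4711563/13 + 2835/16999 = 80091896292/220987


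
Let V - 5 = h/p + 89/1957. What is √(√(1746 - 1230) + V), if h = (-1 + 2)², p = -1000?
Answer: √(193195881510 + 76596980000*√129)/195700 ≈ 5.2688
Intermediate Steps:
h = 1 (h = 1² = 1)
V = 9872043/1957000 (V = 5 + (1/(-1000) + 89/1957) = 5 + (1*(-1/1000) + 89*(1/1957)) = 5 + (-1/1000 + 89/1957) = 5 + 87043/1957000 = 9872043/1957000 ≈ 5.0445)
√(√(1746 - 1230) + V) = √(√(1746 - 1230) + 9872043/1957000) = √(√516 + 9872043/1957000) = √(2*√129 + 9872043/1957000) = √(9872043/1957000 + 2*√129)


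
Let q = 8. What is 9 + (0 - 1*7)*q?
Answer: -47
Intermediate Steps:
9 + (0 - 1*7)*q = 9 + (0 - 1*7)*8 = 9 + (0 - 7)*8 = 9 - 7*8 = 9 - 56 = -47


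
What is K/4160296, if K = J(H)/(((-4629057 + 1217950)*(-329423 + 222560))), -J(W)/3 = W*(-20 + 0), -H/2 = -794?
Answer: 3970/63188157833010539 ≈ 6.2828e-14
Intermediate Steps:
H = 1588 (H = -2*(-794) = 1588)
J(W) = 60*W (J(W) = -3*W*(-20 + 0) = -3*W*(-20) = -(-60)*W = 60*W)
K = 31760/121507042447 (K = (60*1588)/(((-4629057 + 1217950)*(-329423 + 222560))) = 95280/((-3411107*(-106863))) = 95280/364521127341 = 95280*(1/364521127341) = 31760/121507042447 ≈ 2.6138e-7)
K/4160296 = (31760/121507042447)/4160296 = (31760/121507042447)*(1/4160296) = 3970/63188157833010539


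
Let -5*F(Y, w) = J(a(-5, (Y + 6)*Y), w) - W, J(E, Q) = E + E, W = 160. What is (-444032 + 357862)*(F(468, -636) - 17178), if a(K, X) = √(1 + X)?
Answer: 1477470820 + 34468*√221833 ≈ 1.4937e+9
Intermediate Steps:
J(E, Q) = 2*E
F(Y, w) = 32 - 2*√(1 + Y*(6 + Y))/5 (F(Y, w) = -(2*√(1 + (Y + 6)*Y) - 1*160)/5 = -(2*√(1 + (6 + Y)*Y) - 160)/5 = -(2*√(1 + Y*(6 + Y)) - 160)/5 = -(-160 + 2*√(1 + Y*(6 + Y)))/5 = 32 - 2*√(1 + Y*(6 + Y))/5)
(-444032 + 357862)*(F(468, -636) - 17178) = (-444032 + 357862)*((32 - 2*√(1 + 468*(6 + 468))/5) - 17178) = -86170*((32 - 2*√(1 + 468*474)/5) - 17178) = -86170*((32 - 2*√(1 + 221832)/5) - 17178) = -86170*((32 - 2*√221833/5) - 17178) = -86170*(-17146 - 2*√221833/5) = 1477470820 + 34468*√221833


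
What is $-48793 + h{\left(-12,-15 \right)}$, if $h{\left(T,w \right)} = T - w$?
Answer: $-48790$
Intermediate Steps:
$-48793 + h{\left(-12,-15 \right)} = -48793 - -3 = -48793 + \left(-12 + 15\right) = -48793 + 3 = -48790$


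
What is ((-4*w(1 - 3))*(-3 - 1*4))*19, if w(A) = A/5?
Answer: -1064/5 ≈ -212.80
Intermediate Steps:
w(A) = A/5 (w(A) = A*(⅕) = A/5)
((-4*w(1 - 3))*(-3 - 1*4))*19 = ((-4*(1 - 3)/5)*(-3 - 1*4))*19 = ((-4*(-2)/5)*(-3 - 4))*19 = (-4*(-⅖)*(-7))*19 = ((8/5)*(-7))*19 = -56/5*19 = -1064/5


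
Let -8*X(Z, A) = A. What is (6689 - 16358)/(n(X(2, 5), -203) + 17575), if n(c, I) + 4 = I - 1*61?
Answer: -3223/5769 ≈ -0.55868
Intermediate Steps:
X(Z, A) = -A/8
n(c, I) = -65 + I (n(c, I) = -4 + (I - 1*61) = -4 + (I - 61) = -4 + (-61 + I) = -65 + I)
(6689 - 16358)/(n(X(2, 5), -203) + 17575) = (6689 - 16358)/((-65 - 203) + 17575) = -9669/(-268 + 17575) = -9669/17307 = -9669*1/17307 = -3223/5769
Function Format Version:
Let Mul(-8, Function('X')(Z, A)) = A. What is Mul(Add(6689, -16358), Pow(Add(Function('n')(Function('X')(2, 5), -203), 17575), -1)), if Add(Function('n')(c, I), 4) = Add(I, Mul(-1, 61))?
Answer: Rational(-3223, 5769) ≈ -0.55868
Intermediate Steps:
Function('X')(Z, A) = Mul(Rational(-1, 8), A)
Function('n')(c, I) = Add(-65, I) (Function('n')(c, I) = Add(-4, Add(I, Mul(-1, 61))) = Add(-4, Add(I, -61)) = Add(-4, Add(-61, I)) = Add(-65, I))
Mul(Add(6689, -16358), Pow(Add(Function('n')(Function('X')(2, 5), -203), 17575), -1)) = Mul(Add(6689, -16358), Pow(Add(Add(-65, -203), 17575), -1)) = Mul(-9669, Pow(Add(-268, 17575), -1)) = Mul(-9669, Pow(17307, -1)) = Mul(-9669, Rational(1, 17307)) = Rational(-3223, 5769)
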